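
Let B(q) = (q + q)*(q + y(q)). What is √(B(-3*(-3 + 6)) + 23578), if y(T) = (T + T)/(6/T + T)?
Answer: 8*√311518/29 ≈ 153.97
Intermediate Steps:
y(T) = 2*T/(T + 6/T) (y(T) = (2*T)/(T + 6/T) = 2*T/(T + 6/T))
B(q) = 2*q*(q + 2*q²/(6 + q²)) (B(q) = (q + q)*(q + 2*q²/(6 + q²)) = (2*q)*(q + 2*q²/(6 + q²)) = 2*q*(q + 2*q²/(6 + q²)))
√(B(-3*(-3 + 6)) + 23578) = √(2*(-3*(-3 + 6))²*(6 + (-3*(-3 + 6))² + 2*(-3*(-3 + 6)))/(6 + (-3*(-3 + 6))²) + 23578) = √(2*(-3*3)²*(6 + (-3*3)² + 2*(-3*3))/(6 + (-3*3)²) + 23578) = √(2*(-9)²*(6 + (-9)² + 2*(-9))/(6 + (-9)²) + 23578) = √(2*81*(6 + 81 - 18)/(6 + 81) + 23578) = √(2*81*69/87 + 23578) = √(2*81*(1/87)*69 + 23578) = √(3726/29 + 23578) = √(687488/29) = 8*√311518/29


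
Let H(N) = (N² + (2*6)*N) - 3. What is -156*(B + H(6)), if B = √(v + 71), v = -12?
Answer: -16380 - 156*√59 ≈ -17578.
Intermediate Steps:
H(N) = -3 + N² + 12*N (H(N) = (N² + 12*N) - 3 = -3 + N² + 12*N)
B = √59 (B = √(-12 + 71) = √59 ≈ 7.6811)
-156*(B + H(6)) = -156*(√59 + (-3 + 6² + 12*6)) = -156*(√59 + (-3 + 36 + 72)) = -156*(√59 + 105) = -156*(105 + √59) = -16380 - 156*√59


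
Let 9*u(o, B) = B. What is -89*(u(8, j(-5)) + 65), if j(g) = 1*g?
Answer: -51620/9 ≈ -5735.6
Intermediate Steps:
j(g) = g
u(o, B) = B/9
-89*(u(8, j(-5)) + 65) = -89*((1/9)*(-5) + 65) = -89*(-5/9 + 65) = -89*580/9 = -51620/9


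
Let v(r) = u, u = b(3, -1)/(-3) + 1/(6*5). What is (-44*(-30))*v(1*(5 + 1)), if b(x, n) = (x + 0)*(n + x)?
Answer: -2596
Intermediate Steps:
b(x, n) = x*(n + x)
u = -59/30 (u = (3*(-1 + 3))/(-3) + 1/(6*5) = (3*2)*(-⅓) + (⅙)*(⅕) = 6*(-⅓) + 1/30 = -2 + 1/30 = -59/30 ≈ -1.9667)
v(r) = -59/30
(-44*(-30))*v(1*(5 + 1)) = -44*(-30)*(-59/30) = 1320*(-59/30) = -2596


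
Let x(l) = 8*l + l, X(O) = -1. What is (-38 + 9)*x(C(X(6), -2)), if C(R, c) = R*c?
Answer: -522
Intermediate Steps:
x(l) = 9*l
(-38 + 9)*x(C(X(6), -2)) = (-38 + 9)*(9*(-1*(-2))) = -261*2 = -29*18 = -522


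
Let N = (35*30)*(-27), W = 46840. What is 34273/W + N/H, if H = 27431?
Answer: -387771337/1284868040 ≈ -0.30180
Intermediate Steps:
N = -28350 (N = 1050*(-27) = -28350)
34273/W + N/H = 34273/46840 - 28350/27431 = -387771337/1284868040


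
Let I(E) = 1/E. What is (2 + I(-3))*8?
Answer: 40/3 ≈ 13.333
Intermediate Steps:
I(E) = 1/E
(2 + I(-3))*8 = (2 + 1/(-3))*8 = (2 - 1/3)*8 = (5/3)*8 = 40/3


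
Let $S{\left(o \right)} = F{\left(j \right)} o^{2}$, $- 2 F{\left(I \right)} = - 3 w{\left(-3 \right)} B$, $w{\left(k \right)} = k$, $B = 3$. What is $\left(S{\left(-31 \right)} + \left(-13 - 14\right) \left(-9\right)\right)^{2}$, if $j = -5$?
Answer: $\frac{648262521}{4} \approx 1.6207 \cdot 10^{8}$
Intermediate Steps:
$F{\left(I \right)} = - \frac{27}{2}$ ($F{\left(I \right)} = - \frac{\left(-3\right) \left(-3\right) 3}{2} = - \frac{9 \cdot 3}{2} = \left(- \frac{1}{2}\right) 27 = - \frac{27}{2}$)
$S{\left(o \right)} = - \frac{27 o^{2}}{2}$
$\left(S{\left(-31 \right)} + \left(-13 - 14\right) \left(-9\right)\right)^{2} = \left(- \frac{27 \left(-31\right)^{2}}{2} + \left(-13 - 14\right) \left(-9\right)\right)^{2} = \left(\left(- \frac{27}{2}\right) 961 - -243\right)^{2} = \left(- \frac{25947}{2} + 243\right)^{2} = \left(- \frac{25461}{2}\right)^{2} = \frac{648262521}{4}$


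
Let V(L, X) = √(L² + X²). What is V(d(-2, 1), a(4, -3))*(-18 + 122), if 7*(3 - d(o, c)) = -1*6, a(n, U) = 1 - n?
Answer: 312*√130/7 ≈ 508.19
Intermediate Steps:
d(o, c) = 27/7 (d(o, c) = 3 - (-1)*6/7 = 3 - ⅐*(-6) = 3 + 6/7 = 27/7)
V(d(-2, 1), a(4, -3))*(-18 + 122) = √((27/7)² + (1 - 1*4)²)*(-18 + 122) = √(729/49 + (1 - 4)²)*104 = √(729/49 + (-3)²)*104 = √(729/49 + 9)*104 = √(1170/49)*104 = (3*√130/7)*104 = 312*√130/7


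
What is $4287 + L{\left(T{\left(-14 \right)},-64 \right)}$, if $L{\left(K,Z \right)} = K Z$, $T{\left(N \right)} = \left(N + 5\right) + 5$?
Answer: $4543$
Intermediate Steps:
$T{\left(N \right)} = 10 + N$ ($T{\left(N \right)} = \left(5 + N\right) + 5 = 10 + N$)
$4287 + L{\left(T{\left(-14 \right)},-64 \right)} = 4287 + \left(10 - 14\right) \left(-64\right) = 4287 - -256 = 4287 + 256 = 4543$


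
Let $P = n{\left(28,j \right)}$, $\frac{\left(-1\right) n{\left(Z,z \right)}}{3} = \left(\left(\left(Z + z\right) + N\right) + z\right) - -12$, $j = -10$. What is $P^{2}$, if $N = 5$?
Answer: $5625$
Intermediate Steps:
$n{\left(Z,z \right)} = -51 - 6 z - 3 Z$ ($n{\left(Z,z \right)} = - 3 \left(\left(\left(\left(Z + z\right) + 5\right) + z\right) - -12\right) = - 3 \left(\left(\left(5 + Z + z\right) + z\right) + 12\right) = - 3 \left(\left(5 + Z + 2 z\right) + 12\right) = - 3 \left(17 + Z + 2 z\right) = -51 - 6 z - 3 Z$)
$P = -75$ ($P = -51 - -60 - 84 = -51 + 60 - 84 = -75$)
$P^{2} = \left(-75\right)^{2} = 5625$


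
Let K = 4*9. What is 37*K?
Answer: 1332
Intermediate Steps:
K = 36
37*K = 37*36 = 1332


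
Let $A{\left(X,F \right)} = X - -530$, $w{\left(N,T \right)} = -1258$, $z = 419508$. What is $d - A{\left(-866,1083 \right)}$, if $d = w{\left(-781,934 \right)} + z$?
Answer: $418586$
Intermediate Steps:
$A{\left(X,F \right)} = 530 + X$ ($A{\left(X,F \right)} = X + 530 = 530 + X$)
$d = 418250$ ($d = -1258 + 419508 = 418250$)
$d - A{\left(-866,1083 \right)} = 418250 - \left(530 - 866\right) = 418250 - -336 = 418250 + 336 = 418586$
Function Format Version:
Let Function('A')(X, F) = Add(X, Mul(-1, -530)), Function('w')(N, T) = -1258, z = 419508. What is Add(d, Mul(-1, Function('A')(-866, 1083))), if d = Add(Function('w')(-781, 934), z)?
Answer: 418586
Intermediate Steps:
Function('A')(X, F) = Add(530, X) (Function('A')(X, F) = Add(X, 530) = Add(530, X))
d = 418250 (d = Add(-1258, 419508) = 418250)
Add(d, Mul(-1, Function('A')(-866, 1083))) = Add(418250, Mul(-1, Add(530, -866))) = Add(418250, Mul(-1, -336)) = Add(418250, 336) = 418586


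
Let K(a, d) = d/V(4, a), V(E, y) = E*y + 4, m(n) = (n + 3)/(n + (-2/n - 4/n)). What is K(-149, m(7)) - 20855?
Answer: -265442475/12728 ≈ -20855.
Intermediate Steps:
m(n) = (3 + n)/(n - 6/n)
V(E, y) = 4 + E*y
K(a, d) = d/(4 + 4*a)
K(-149, m(7)) - 20855 = (7*(3 + 7)/(-6 + 7**2))/(4*(1 - 149)) - 20855 = (1/4)*(7*10/(-6 + 49))/(-148) - 20855 = (1/4)*(7*10/43)*(-1/148) - 20855 = (1/4)*(7*(1/43)*10)*(-1/148) - 20855 = (1/4)*(70/43)*(-1/148) - 20855 = -35/12728 - 20855 = -265442475/12728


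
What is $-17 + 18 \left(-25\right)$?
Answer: $-467$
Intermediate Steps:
$-17 + 18 \left(-25\right) = -17 - 450 = -467$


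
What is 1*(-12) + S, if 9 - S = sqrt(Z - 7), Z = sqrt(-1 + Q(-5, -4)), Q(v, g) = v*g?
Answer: -3 - I*sqrt(7 - sqrt(19)) ≈ -3.0 - 1.6251*I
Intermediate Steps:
Q(v, g) = g*v
Z = sqrt(19) (Z = sqrt(-1 - 4*(-5)) = sqrt(-1 + 20) = sqrt(19) ≈ 4.3589)
S = 9 - sqrt(-7 + sqrt(19)) (S = 9 - sqrt(sqrt(19) - 7) = 9 - sqrt(-7 + sqrt(19)) ≈ 9.0 - 1.6251*I)
1*(-12) + S = 1*(-12) + (9 - sqrt(-7 + sqrt(19))) = -12 + (9 - sqrt(-7 + sqrt(19))) = -3 - sqrt(-7 + sqrt(19))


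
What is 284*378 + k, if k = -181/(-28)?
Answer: 3006037/28 ≈ 1.0736e+5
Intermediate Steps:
k = 181/28 (k = -181*(-1/28) = 181/28 ≈ 6.4643)
284*378 + k = 284*378 + 181/28 = 107352 + 181/28 = 3006037/28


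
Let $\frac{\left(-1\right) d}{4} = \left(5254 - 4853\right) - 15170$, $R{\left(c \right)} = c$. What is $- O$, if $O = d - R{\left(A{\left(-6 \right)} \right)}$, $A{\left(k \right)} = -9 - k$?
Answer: $-59079$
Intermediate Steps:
$d = 59076$ ($d = - 4 \left(\left(5254 - 4853\right) - 15170\right) = - 4 \left(401 - 15170\right) = \left(-4\right) \left(-14769\right) = 59076$)
$O = 59079$ ($O = 59076 - \left(-9 - -6\right) = 59076 - \left(-9 + 6\right) = 59076 - -3 = 59076 + 3 = 59079$)
$- O = \left(-1\right) 59079 = -59079$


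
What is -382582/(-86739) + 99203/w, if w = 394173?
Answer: 4087391377/876671073 ≈ 4.6624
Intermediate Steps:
-382582/(-86739) + 99203/w = -382582/(-86739) + 99203/394173 = -382582*(-1/86739) + 99203*(1/394173) = 382582/86739 + 7631/30321 = 4087391377/876671073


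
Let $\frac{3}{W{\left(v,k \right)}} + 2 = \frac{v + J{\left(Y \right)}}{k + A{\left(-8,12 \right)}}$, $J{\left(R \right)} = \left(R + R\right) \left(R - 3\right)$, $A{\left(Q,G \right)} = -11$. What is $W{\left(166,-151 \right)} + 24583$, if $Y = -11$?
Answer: $\frac{3269458}{133} \approx 24582.0$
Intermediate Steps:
$J{\left(R \right)} = 2 R \left(-3 + R\right)$
$W{\left(v,k \right)} = \frac{3}{-2 + \frac{308 + v}{-11 + k}}$ ($W{\left(v,k \right)} = \frac{3}{-2 + \frac{v + 2 \left(-11\right) \left(-3 - 11\right)}{k - 11}} = \frac{3}{-2 + \frac{v + 2 \left(-11\right) \left(-14\right)}{-11 + k}} = \frac{3}{-2 + \frac{v + 308}{-11 + k}} = \frac{3}{-2 + \frac{308 + v}{-11 + k}}$)
$W{\left(166,-151 \right)} + 24583 = \frac{3 \left(11 - -151\right)}{-330 - 166 + 2 \left(-151\right)} + 24583 = \frac{3 \left(11 + 151\right)}{-330 - 166 - 302} + 24583 = 3 \frac{1}{-798} \cdot 162 + 24583 = 3 \left(- \frac{1}{798}\right) 162 + 24583 = - \frac{81}{133} + 24583 = \frac{3269458}{133}$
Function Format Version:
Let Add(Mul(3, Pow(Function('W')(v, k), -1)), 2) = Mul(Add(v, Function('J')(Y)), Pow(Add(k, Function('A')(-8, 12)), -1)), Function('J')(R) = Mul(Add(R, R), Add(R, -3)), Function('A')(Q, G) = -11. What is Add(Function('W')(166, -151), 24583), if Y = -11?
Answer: Rational(3269458, 133) ≈ 24582.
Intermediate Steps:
Function('J')(R) = Mul(2, R, Add(-3, R)) (Function('J')(R) = Mul(Mul(2, R), Add(-3, R)) = Mul(2, R, Add(-3, R)))
Function('W')(v, k) = Mul(3, Pow(Add(-2, Mul(Pow(Add(-11, k), -1), Add(308, v))), -1)) (Function('W')(v, k) = Mul(3, Pow(Add(-2, Mul(Add(v, Mul(2, -11, Add(-3, -11))), Pow(Add(k, -11), -1))), -1)) = Mul(3, Pow(Add(-2, Mul(Add(v, Mul(2, -11, -14)), Pow(Add(-11, k), -1))), -1)) = Mul(3, Pow(Add(-2, Mul(Add(v, 308), Pow(Add(-11, k), -1))), -1)) = Mul(3, Pow(Add(-2, Mul(Add(308, v), Pow(Add(-11, k), -1))), -1)) = Mul(3, Pow(Add(-2, Mul(Pow(Add(-11, k), -1), Add(308, v))), -1)))
Add(Function('W')(166, -151), 24583) = Add(Mul(3, Pow(Add(-330, Mul(-1, 166), Mul(2, -151)), -1), Add(11, Mul(-1, -151))), 24583) = Add(Mul(3, Pow(Add(-330, -166, -302), -1), Add(11, 151)), 24583) = Add(Mul(3, Pow(-798, -1), 162), 24583) = Add(Mul(3, Rational(-1, 798), 162), 24583) = Add(Rational(-81, 133), 24583) = Rational(3269458, 133)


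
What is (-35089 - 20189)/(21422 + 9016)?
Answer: -3071/1691 ≈ -1.8161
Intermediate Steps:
(-35089 - 20189)/(21422 + 9016) = -55278/30438 = -55278*1/30438 = -3071/1691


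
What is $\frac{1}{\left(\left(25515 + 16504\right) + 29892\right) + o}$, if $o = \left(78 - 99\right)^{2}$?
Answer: $\frac{1}{72352} \approx 1.3821 \cdot 10^{-5}$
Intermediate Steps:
$o = 441$ ($o = \left(-21\right)^{2} = 441$)
$\frac{1}{\left(\left(25515 + 16504\right) + 29892\right) + o} = \frac{1}{\left(\left(25515 + 16504\right) + 29892\right) + 441} = \frac{1}{\left(42019 + 29892\right) + 441} = \frac{1}{71911 + 441} = \frac{1}{72352}$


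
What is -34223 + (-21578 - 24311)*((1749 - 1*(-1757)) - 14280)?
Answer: 494373863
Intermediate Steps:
-34223 + (-21578 - 24311)*((1749 - 1*(-1757)) - 14280) = -34223 - 45889*((1749 + 1757) - 14280) = -34223 - 45889*(3506 - 14280) = -34223 - 45889*(-10774) = -34223 + 494408086 = 494373863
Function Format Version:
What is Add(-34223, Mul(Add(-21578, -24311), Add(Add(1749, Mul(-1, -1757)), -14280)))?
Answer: 494373863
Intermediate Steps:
Add(-34223, Mul(Add(-21578, -24311), Add(Add(1749, Mul(-1, -1757)), -14280))) = Add(-34223, Mul(-45889, Add(Add(1749, 1757), -14280))) = Add(-34223, Mul(-45889, Add(3506, -14280))) = Add(-34223, Mul(-45889, -10774)) = Add(-34223, 494408086) = 494373863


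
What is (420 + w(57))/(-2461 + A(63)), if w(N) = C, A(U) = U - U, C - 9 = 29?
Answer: -458/2461 ≈ -0.18610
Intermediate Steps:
C = 38 (C = 9 + 29 = 38)
A(U) = 0
w(N) = 38
(420 + w(57))/(-2461 + A(63)) = (420 + 38)/(-2461 + 0) = 458/(-2461) = 458*(-1/2461) = -458/2461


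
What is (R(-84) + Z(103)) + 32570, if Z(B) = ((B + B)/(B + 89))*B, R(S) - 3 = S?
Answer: 3129553/96 ≈ 32600.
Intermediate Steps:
R(S) = 3 + S
Z(B) = 2*B**2/(89 + B) (Z(B) = ((2*B)/(89 + B))*B = (2*B/(89 + B))*B = 2*B**2/(89 + B))
(R(-84) + Z(103)) + 32570 = ((3 - 84) + 2*103**2/(89 + 103)) + 32570 = (-81 + 2*10609/192) + 32570 = (-81 + 2*10609*(1/192)) + 32570 = (-81 + 10609/96) + 32570 = 2833/96 + 32570 = 3129553/96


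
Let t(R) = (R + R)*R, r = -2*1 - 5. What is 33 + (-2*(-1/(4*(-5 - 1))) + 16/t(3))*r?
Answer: 985/36 ≈ 27.361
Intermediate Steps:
r = -7 (r = -2 - 5 = -7)
t(R) = 2*R**2 (t(R) = (2*R)*R = 2*R**2)
33 + (-2*(-1/(4*(-5 - 1))) + 16/t(3))*r = 33 + (-2*(-1/(4*(-5 - 1))) + 16/((2*3**2)))*(-7) = 33 + (-2/((-6*(-4))) + 16/((2*9)))*(-7) = 33 + (-2/24 + 16/18)*(-7) = 33 + (-2*1/24 + 16*(1/18))*(-7) = 33 + (-1/12 + 8/9)*(-7) = 33 + (29/36)*(-7) = 33 - 203/36 = 985/36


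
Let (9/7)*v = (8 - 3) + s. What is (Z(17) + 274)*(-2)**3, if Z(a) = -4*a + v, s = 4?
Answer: -1704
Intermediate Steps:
v = 7 (v = 7*((8 - 3) + 4)/9 = 7*(5 + 4)/9 = (7/9)*9 = 7)
Z(a) = 7 - 4*a (Z(a) = -4*a + 7 = 7 - 4*a)
(Z(17) + 274)*(-2)**3 = ((7 - 4*17) + 274)*(-2)**3 = ((7 - 68) + 274)*(-8) = (-61 + 274)*(-8) = 213*(-8) = -1704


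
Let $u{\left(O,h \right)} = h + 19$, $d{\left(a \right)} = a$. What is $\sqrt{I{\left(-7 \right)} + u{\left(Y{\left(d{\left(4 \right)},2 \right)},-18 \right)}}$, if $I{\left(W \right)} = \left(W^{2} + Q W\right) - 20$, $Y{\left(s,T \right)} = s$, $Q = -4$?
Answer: $\sqrt{58} \approx 7.6158$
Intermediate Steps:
$u{\left(O,h \right)} = 19 + h$
$I{\left(W \right)} = -20 + W^{2} - 4 W$ ($I{\left(W \right)} = \left(W^{2} - 4 W\right) - 20 = -20 + W^{2} - 4 W$)
$\sqrt{I{\left(-7 \right)} + u{\left(Y{\left(d{\left(4 \right)},2 \right)},-18 \right)}} = \sqrt{\left(-20 + \left(-7\right)^{2} - -28\right) + \left(19 - 18\right)} = \sqrt{\left(-20 + 49 + 28\right) + 1} = \sqrt{57 + 1} = \sqrt{58}$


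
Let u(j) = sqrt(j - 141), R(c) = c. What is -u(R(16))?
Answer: -5*I*sqrt(5) ≈ -11.18*I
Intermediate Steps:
u(j) = sqrt(-141 + j)
-u(R(16)) = -sqrt(-141 + 16) = -sqrt(-125) = -5*I*sqrt(5)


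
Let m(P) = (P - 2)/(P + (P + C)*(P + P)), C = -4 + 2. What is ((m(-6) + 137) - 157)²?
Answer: 817216/2025 ≈ 403.56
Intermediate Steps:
C = -2
m(P) = (-2 + P)/(P + 2*P*(-2 + P)) (m(P) = (P - 2)/(P + (P - 2)*(P + P)) = (-2 + P)/(P + (-2 + P)*(2*P)) = (-2 + P)/(P + 2*P*(-2 + P)))
((m(-6) + 137) - 157)² = (((-2 - 6)/((-6)*(-3 + 2*(-6))) + 137) - 157)² = ((-⅙*(-8)/(-3 - 12) + 137) - 157)² = ((-⅙*(-8)/(-15) + 137) - 157)² = ((-⅙*(-1/15)*(-8) + 137) - 157)² = ((-4/45 + 137) - 157)² = (6161/45 - 157)² = (-904/45)² = 817216/2025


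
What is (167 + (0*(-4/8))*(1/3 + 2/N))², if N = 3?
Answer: 27889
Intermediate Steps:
(167 + (0*(-4/8))*(1/3 + 2/N))² = (167 + (0*(-4/8))*(1/3 + 2/3))² = (167 + (0*(-4*⅛))*(1*(⅓) + 2*(⅓)))² = (167 + (0*(-½))*(⅓ + ⅔))² = (167 + 0*1)² = (167 + 0)² = 167² = 27889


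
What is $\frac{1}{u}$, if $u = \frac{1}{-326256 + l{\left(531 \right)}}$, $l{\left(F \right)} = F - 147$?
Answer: $-325872$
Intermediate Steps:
$l{\left(F \right)} = -147 + F$
$u = - \frac{1}{325872}$ ($u = \frac{1}{-326256 + \left(-147 + 531\right)} = \frac{1}{-326256 + 384} = \frac{1}{-325872} = - \frac{1}{325872} \approx -3.0687 \cdot 10^{-6}$)
$\frac{1}{u} = \frac{1}{- \frac{1}{325872}} = -325872$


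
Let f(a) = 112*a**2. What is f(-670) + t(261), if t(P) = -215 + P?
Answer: 50276846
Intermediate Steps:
f(-670) + t(261) = 112*(-670)**2 + (-215 + 261) = 112*448900 + 46 = 50276800 + 46 = 50276846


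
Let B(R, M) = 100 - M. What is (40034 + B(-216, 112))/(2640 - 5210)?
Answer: -20011/1285 ≈ -15.573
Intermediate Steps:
(40034 + B(-216, 112))/(2640 - 5210) = (40034 + (100 - 1*112))/(2640 - 5210) = (40034 + (100 - 112))/(-2570) = (40034 - 12)*(-1/2570) = 40022*(-1/2570) = -20011/1285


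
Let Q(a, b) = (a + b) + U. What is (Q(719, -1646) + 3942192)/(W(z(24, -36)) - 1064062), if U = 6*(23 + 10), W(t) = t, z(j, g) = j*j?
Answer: -3941463/1063486 ≈ -3.7062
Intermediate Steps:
z(j, g) = j²
U = 198 (U = 6*33 = 198)
Q(a, b) = 198 + a + b (Q(a, b) = (a + b) + 198 = 198 + a + b)
(Q(719, -1646) + 3942192)/(W(z(24, -36)) - 1064062) = ((198 + 719 - 1646) + 3942192)/(24² - 1064062) = (-729 + 3942192)/(576 - 1064062) = 3941463/(-1063486) = 3941463*(-1/1063486) = -3941463/1063486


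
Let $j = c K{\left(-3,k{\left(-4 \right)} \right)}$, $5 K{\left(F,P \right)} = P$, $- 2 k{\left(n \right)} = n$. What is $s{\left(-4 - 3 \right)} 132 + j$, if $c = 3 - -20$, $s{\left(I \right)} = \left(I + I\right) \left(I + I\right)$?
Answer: $\frac{129406}{5} \approx 25881.0$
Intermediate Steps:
$k{\left(n \right)} = - \frac{n}{2}$
$K{\left(F,P \right)} = \frac{P}{5}$
$s{\left(I \right)} = 4 I^{2}$ ($s{\left(I \right)} = 2 I 2 I = 4 I^{2}$)
$c = 23$ ($c = 3 + 20 = 23$)
$j = \frac{46}{5}$ ($j = 23 \frac{\left(- \frac{1}{2}\right) \left(-4\right)}{5} = 23 \cdot \frac{1}{5} \cdot 2 = 23 \cdot \frac{2}{5} = \frac{46}{5} \approx 9.2$)
$s{\left(-4 - 3 \right)} 132 + j = 4 \left(-4 - 3\right)^{2} \cdot 132 + \frac{46}{5} = 4 \left(-7\right)^{2} \cdot 132 + \frac{46}{5} = 4 \cdot 49 \cdot 132 + \frac{46}{5} = 196 \cdot 132 + \frac{46}{5} = 25872 + \frac{46}{5} = \frac{129406}{5}$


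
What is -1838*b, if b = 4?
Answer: -7352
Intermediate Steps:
-1838*b = -1838*4 = -7352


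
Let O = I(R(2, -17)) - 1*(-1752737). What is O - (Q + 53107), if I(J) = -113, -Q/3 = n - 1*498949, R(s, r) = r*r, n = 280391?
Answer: 1043843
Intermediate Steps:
R(s, r) = r**2
Q = 655674 (Q = -3*(280391 - 1*498949) = -3*(280391 - 498949) = -3*(-218558) = 655674)
O = 1752624 (O = -113 - 1*(-1752737) = -113 + 1752737 = 1752624)
O - (Q + 53107) = 1752624 - (655674 + 53107) = 1752624 - 1*708781 = 1752624 - 708781 = 1043843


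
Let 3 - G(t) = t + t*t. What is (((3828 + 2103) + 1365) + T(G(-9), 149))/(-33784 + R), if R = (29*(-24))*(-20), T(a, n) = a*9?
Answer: -6675/19864 ≈ -0.33603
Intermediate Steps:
G(t) = 3 - t - t² (G(t) = 3 - (t + t*t) = 3 - (t + t²) = 3 + (-t - t²) = 3 - t - t²)
T(a, n) = 9*a
R = 13920 (R = -696*(-20) = 13920)
(((3828 + 2103) + 1365) + T(G(-9), 149))/(-33784 + R) = (((3828 + 2103) + 1365) + 9*(3 - 1*(-9) - 1*(-9)²))/(-33784 + 13920) = ((5931 + 1365) + 9*(3 + 9 - 1*81))/(-19864) = (7296 + 9*(3 + 9 - 81))*(-1/19864) = (7296 + 9*(-69))*(-1/19864) = (7296 - 621)*(-1/19864) = 6675*(-1/19864) = -6675/19864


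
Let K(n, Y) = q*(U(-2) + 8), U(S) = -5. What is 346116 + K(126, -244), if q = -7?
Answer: 346095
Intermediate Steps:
K(n, Y) = -21 (K(n, Y) = -7*(-5 + 8) = -7*3 = -21)
346116 + K(126, -244) = 346116 - 21 = 346095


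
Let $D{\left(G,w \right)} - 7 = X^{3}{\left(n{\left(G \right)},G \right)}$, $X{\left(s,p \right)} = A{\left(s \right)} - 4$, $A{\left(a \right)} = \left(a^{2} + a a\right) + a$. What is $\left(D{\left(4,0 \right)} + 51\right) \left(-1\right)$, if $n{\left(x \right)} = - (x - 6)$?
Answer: $-274$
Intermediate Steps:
$A{\left(a \right)} = a + 2 a^{2}$ ($A{\left(a \right)} = \left(a^{2} + a^{2}\right) + a = 2 a^{2} + a = a + 2 a^{2}$)
$n{\left(x \right)} = 6 - x$ ($n{\left(x \right)} = - (x - 6) = - (-6 + x) = 6 - x$)
$X{\left(s,p \right)} = -4 + s \left(1 + 2 s\right)$ ($X{\left(s,p \right)} = s \left(1 + 2 s\right) - 4 = -4 + s \left(1 + 2 s\right)$)
$D{\left(G,w \right)} = 7 + \left(-4 + \left(6 - G\right) \left(13 - 2 G\right)\right)^{3}$ ($D{\left(G,w \right)} = 7 + \left(-4 + \left(6 - G\right) \left(1 + 2 \left(6 - G\right)\right)\right)^{3} = 7 + \left(-4 + \left(6 - G\right) \left(1 - \left(-12 + 2 G\right)\right)\right)^{3} = 7 + \left(-4 + \left(6 - G\right) \left(13 - 2 G\right)\right)^{3}$)
$\left(D{\left(4,0 \right)} + 51\right) \left(-1\right) = \left(\left(7 + \left(-4 + \left(-13 + 2 \cdot 4\right) \left(-6 + 4\right)\right)^{3}\right) + 51\right) \left(-1\right) = \left(\left(7 + \left(-4 + \left(-13 + 8\right) \left(-2\right)\right)^{3}\right) + 51\right) \left(-1\right) = \left(\left(7 + \left(-4 - -10\right)^{3}\right) + 51\right) \left(-1\right) = \left(\left(7 + \left(-4 + 10\right)^{3}\right) + 51\right) \left(-1\right) = \left(\left(7 + 6^{3}\right) + 51\right) \left(-1\right) = \left(\left(7 + 216\right) + 51\right) \left(-1\right) = \left(223 + 51\right) \left(-1\right) = 274 \left(-1\right) = -274$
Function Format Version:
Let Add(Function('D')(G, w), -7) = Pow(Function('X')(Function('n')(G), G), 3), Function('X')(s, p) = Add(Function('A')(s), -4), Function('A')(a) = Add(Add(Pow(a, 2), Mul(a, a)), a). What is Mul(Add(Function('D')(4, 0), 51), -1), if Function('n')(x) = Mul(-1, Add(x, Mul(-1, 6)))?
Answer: -274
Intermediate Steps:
Function('A')(a) = Add(a, Mul(2, Pow(a, 2))) (Function('A')(a) = Add(Add(Pow(a, 2), Pow(a, 2)), a) = Add(Mul(2, Pow(a, 2)), a) = Add(a, Mul(2, Pow(a, 2))))
Function('n')(x) = Add(6, Mul(-1, x)) (Function('n')(x) = Mul(-1, Add(x, -6)) = Mul(-1, Add(-6, x)) = Add(6, Mul(-1, x)))
Function('X')(s, p) = Add(-4, Mul(s, Add(1, Mul(2, s)))) (Function('X')(s, p) = Add(Mul(s, Add(1, Mul(2, s))), -4) = Add(-4, Mul(s, Add(1, Mul(2, s)))))
Function('D')(G, w) = Add(7, Pow(Add(-4, Mul(Add(6, Mul(-1, G)), Add(13, Mul(-2, G)))), 3)) (Function('D')(G, w) = Add(7, Pow(Add(-4, Mul(Add(6, Mul(-1, G)), Add(1, Mul(2, Add(6, Mul(-1, G)))))), 3)) = Add(7, Pow(Add(-4, Mul(Add(6, Mul(-1, G)), Add(1, Add(12, Mul(-2, G))))), 3)) = Add(7, Pow(Add(-4, Mul(Add(6, Mul(-1, G)), Add(13, Mul(-2, G)))), 3)))
Mul(Add(Function('D')(4, 0), 51), -1) = Mul(Add(Add(7, Pow(Add(-4, Mul(Add(-13, Mul(2, 4)), Add(-6, 4))), 3)), 51), -1) = Mul(Add(Add(7, Pow(Add(-4, Mul(Add(-13, 8), -2)), 3)), 51), -1) = Mul(Add(Add(7, Pow(Add(-4, Mul(-5, -2)), 3)), 51), -1) = Mul(Add(Add(7, Pow(Add(-4, 10), 3)), 51), -1) = Mul(Add(Add(7, Pow(6, 3)), 51), -1) = Mul(Add(Add(7, 216), 51), -1) = Mul(Add(223, 51), -1) = Mul(274, -1) = -274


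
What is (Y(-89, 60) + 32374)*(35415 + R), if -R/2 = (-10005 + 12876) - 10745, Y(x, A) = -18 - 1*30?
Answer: 1653895138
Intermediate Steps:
Y(x, A) = -48 (Y(x, A) = -18 - 30 = -48)
R = 15748 (R = -2*((-10005 + 12876) - 10745) = -2*(2871 - 10745) = -2*(-7874) = 15748)
(Y(-89, 60) + 32374)*(35415 + R) = (-48 + 32374)*(35415 + 15748) = 32326*51163 = 1653895138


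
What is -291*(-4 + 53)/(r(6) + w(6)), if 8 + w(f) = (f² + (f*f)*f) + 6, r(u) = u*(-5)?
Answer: -14259/220 ≈ -64.814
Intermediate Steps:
r(u) = -5*u
w(f) = -2 + f² + f³ (w(f) = -8 + ((f² + (f*f)*f) + 6) = -8 + ((f² + f²*f) + 6) = -8 + ((f² + f³) + 6) = -8 + (6 + f² + f³) = -2 + f² + f³)
-291*(-4 + 53)/(r(6) + w(6)) = -291*(-4 + 53)/(-5*6 + (-2 + 6² + 6³)) = -14259/(-30 + (-2 + 36 + 216)) = -14259/(-30 + 250) = -14259/220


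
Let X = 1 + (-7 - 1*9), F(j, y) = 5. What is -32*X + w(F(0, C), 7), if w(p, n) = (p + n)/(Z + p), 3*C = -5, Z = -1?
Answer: 483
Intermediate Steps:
C = -5/3 (C = (1/3)*(-5) = -5/3 ≈ -1.6667)
w(p, n) = (n + p)/(-1 + p) (w(p, n) = (p + n)/(-1 + p) = (n + p)/(-1 + p))
X = -15 (X = 1 + (-7 - 9) = 1 - 16 = -15)
-32*X + w(F(0, C), 7) = -32*(-15) + (7 + 5)/(-1 + 5) = 480 + 12/4 = 480 + (1/4)*12 = 480 + 3 = 483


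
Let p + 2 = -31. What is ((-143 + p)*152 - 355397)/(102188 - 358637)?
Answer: 127383/85483 ≈ 1.4902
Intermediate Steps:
p = -33 (p = -2 - 31 = -33)
((-143 + p)*152 - 355397)/(102188 - 358637) = ((-143 - 33)*152 - 355397)/(102188 - 358637) = (-176*152 - 355397)/(-256449) = (-26752 - 355397)*(-1/256449) = -382149*(-1/256449) = 127383/85483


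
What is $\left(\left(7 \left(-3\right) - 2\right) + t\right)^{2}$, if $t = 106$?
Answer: $6889$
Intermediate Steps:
$\left(\left(7 \left(-3\right) - 2\right) + t\right)^{2} = \left(\left(7 \left(-3\right) - 2\right) + 106\right)^{2} = \left(\left(-21 - 2\right) + 106\right)^{2} = \left(-23 + 106\right)^{2} = 83^{2} = 6889$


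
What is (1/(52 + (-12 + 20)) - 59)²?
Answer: 12524521/3600 ≈ 3479.0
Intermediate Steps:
(1/(52 + (-12 + 20)) - 59)² = (1/(52 + 8) - 59)² = (1/60 - 59)² = (-3539/60)² = 12524521/3600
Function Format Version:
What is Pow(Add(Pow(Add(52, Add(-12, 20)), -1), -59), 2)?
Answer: Rational(12524521, 3600) ≈ 3479.0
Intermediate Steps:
Pow(Add(Pow(Add(52, Add(-12, 20)), -1), -59), 2) = Pow(Add(Pow(Add(52, 8), -1), -59), 2) = Pow(Add(Pow(60, -1), -59), 2) = Pow(Add(Rational(1, 60), -59), 2) = Pow(Rational(-3539, 60), 2) = Rational(12524521, 3600)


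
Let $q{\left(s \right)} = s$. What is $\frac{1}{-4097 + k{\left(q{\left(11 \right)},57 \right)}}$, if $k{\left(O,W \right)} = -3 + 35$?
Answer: $- \frac{1}{4065} \approx -0.000246$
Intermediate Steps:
$k{\left(O,W \right)} = 32$
$\frac{1}{-4097 + k{\left(q{\left(11 \right)},57 \right)}} = \frac{1}{-4097 + 32} = \frac{1}{-4065} = - \frac{1}{4065}$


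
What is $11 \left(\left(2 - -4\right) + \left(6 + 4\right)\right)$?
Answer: $176$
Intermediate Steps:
$11 \left(\left(2 - -4\right) + \left(6 + 4\right)\right) = 11 \left(\left(2 + 4\right) + 10\right) = 11 \left(6 + 10\right) = 11 \cdot 16 = 176$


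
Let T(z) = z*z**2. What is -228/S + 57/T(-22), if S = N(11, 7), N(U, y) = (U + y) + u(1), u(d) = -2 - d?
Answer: -809533/53240 ≈ -15.205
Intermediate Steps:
T(z) = z**3
N(U, y) = -3 + U + y (N(U, y) = (U + y) + (-2 - 1*1) = (U + y) + (-2 - 1) = (U + y) - 3 = -3 + U + y)
S = 15 (S = -3 + 11 + 7 = 15)
-228/S + 57/T(-22) = -228/15 + 57/((-22)**3) = -228*1/15 + 57/(-10648) = -76/5 + 57*(-1/10648) = -76/5 - 57/10648 = -809533/53240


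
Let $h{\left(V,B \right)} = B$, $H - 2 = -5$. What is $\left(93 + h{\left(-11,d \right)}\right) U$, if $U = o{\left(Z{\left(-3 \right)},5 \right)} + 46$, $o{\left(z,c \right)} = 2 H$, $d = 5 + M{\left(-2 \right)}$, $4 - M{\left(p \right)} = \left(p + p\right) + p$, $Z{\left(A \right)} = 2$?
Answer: $4320$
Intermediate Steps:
$H = -3$ ($H = 2 - 5 = -3$)
$M{\left(p \right)} = 4 - 3 p$ ($M{\left(p \right)} = 4 - \left(\left(p + p\right) + p\right) = 4 - \left(2 p + p\right) = 4 - 3 p$)
$d = 15$ ($d = 5 + \left(4 - -6\right) = 5 + \left(4 + 6\right) = 5 + 10 = 15$)
$o{\left(z,c \right)} = -6$ ($o{\left(z,c \right)} = 2 \left(-3\right) = -6$)
$U = 40$ ($U = -6 + 46 = 40$)
$\left(93 + h{\left(-11,d \right)}\right) U = \left(93 + 15\right) 40 = 108 \cdot 40 = 4320$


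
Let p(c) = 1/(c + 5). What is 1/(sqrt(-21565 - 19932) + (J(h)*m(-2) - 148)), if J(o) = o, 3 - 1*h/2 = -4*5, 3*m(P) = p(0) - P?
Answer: -25710/12274621 - 225*I*sqrt(41497)/12274621 ≈ -0.0020946 - 0.0037341*I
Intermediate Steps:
p(c) = 1/(5 + c)
m(P) = 1/15 - P/3 (m(P) = (1/(5 + 0) - P)/3 = (1/5 - P)/3 = 1/15 - P/3)
h = 46 (h = 6 - (-8)*5 = 6 - 2*(-20) = 6 + 40 = 46)
1/(sqrt(-21565 - 19932) + (J(h)*m(-2) - 148)) = 1/(sqrt(-21565 - 19932) + (46*(1/15 - 1/3*(-2)) - 148)) = 1/(sqrt(-41497) + (46*(1/15 + 2/3) - 148)) = 1/(I*sqrt(41497) + (46*(11/15) - 148)) = 1/(I*sqrt(41497) + (506/15 - 148)) = 1/(I*sqrt(41497) - 1714/15) = 1/(-1714/15 + I*sqrt(41497))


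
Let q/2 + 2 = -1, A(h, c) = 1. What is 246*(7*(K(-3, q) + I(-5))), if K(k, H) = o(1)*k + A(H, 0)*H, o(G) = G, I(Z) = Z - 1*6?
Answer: -34440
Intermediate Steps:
q = -6 (q = -4 + 2*(-1) = -4 - 2 = -6)
I(Z) = -6 + Z (I(Z) = Z - 6 = -6 + Z)
K(k, H) = H + k (K(k, H) = 1*k + 1*H = k + H = H + k)
246*(7*(K(-3, q) + I(-5))) = 246*(7*((-6 - 3) + (-6 - 5))) = 246*(7*(-9 - 11)) = 246*(7*(-20)) = 246*(-140) = -34440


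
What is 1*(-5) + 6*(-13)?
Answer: -83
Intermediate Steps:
1*(-5) + 6*(-13) = -5 - 78 = -83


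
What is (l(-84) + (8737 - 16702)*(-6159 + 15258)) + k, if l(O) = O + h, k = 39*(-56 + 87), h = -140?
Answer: -72472550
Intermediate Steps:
k = 1209 (k = 39*31 = 1209)
l(O) = -140 + O (l(O) = O - 140 = -140 + O)
(l(-84) + (8737 - 16702)*(-6159 + 15258)) + k = ((-140 - 84) + (8737 - 16702)*(-6159 + 15258)) + 1209 = (-224 - 7965*9099) + 1209 = (-224 - 72473535) + 1209 = -72473759 + 1209 = -72472550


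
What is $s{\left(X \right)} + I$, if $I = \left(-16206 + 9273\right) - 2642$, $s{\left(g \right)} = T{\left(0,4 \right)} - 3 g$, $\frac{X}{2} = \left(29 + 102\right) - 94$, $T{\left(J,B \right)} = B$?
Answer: $-9793$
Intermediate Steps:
$X = 74$ ($X = 2 \left(\left(29 + 102\right) - 94\right) = 2 \left(131 - 94\right) = 2 \cdot 37 = 74$)
$s{\left(g \right)} = 4 - 3 g$
$I = -9575$ ($I = -6933 - 2642 = -9575$)
$s{\left(X \right)} + I = \left(4 - 222\right) - 9575 = -218 - 9575 = -9793$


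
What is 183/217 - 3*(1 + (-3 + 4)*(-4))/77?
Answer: 2292/2387 ≈ 0.96020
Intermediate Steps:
183/217 - 3*(1 + (-3 + 4)*(-4))/77 = 183*(1/217) - 3*(1 + 1*(-4))*(1/77) = 183/217 - 3*(1 - 4)*(1/77) = 183/217 - 3*(-3)*(1/77) = 183/217 + 9*(1/77) = 183/217 + 9/77 = 2292/2387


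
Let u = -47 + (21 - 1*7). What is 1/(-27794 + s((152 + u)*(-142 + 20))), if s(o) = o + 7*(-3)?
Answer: -1/42333 ≈ -2.3622e-5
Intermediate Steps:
u = -33 (u = -47 + (21 - 7) = -47 + 14 = -33)
s(o) = -21 + o (s(o) = o - 21 = -21 + o)
1/(-27794 + s((152 + u)*(-142 + 20))) = 1/(-27794 + (-21 + (152 - 33)*(-142 + 20))) = 1/(-27794 + (-21 + 119*(-122))) = 1/(-27794 + (-21 - 14518)) = 1/(-27794 - 14539) = 1/(-42333) = -1/42333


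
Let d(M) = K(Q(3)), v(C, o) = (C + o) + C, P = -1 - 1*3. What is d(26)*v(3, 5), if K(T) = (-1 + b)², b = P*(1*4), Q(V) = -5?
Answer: 3179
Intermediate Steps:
P = -4 (P = -1 - 3 = -4)
b = -16 (b = -4*4 = -16)
v(C, o) = o + 2*C
K(T) = 289 (K(T) = (-1 - 16)² = (-17)² = 289)
d(M) = 289
d(26)*v(3, 5) = 289*(5 + 2*3) = 289*(5 + 6) = 289*11 = 3179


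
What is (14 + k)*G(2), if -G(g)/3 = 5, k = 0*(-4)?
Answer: -210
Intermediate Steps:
k = 0
G(g) = -15 (G(g) = -3*5 = -15)
(14 + k)*G(2) = (14 + 0)*(-15) = 14*(-15) = -210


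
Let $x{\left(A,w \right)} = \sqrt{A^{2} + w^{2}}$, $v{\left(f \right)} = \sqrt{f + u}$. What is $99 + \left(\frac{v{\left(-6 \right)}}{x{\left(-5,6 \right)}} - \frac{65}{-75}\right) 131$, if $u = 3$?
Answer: $\frac{3188}{15} + \frac{131 i \sqrt{183}}{61} \approx 212.53 + 29.051 i$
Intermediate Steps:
$v{\left(f \right)} = \sqrt{3 + f}$ ($v{\left(f \right)} = \sqrt{f + 3} = \sqrt{3 + f}$)
$99 + \left(\frac{v{\left(-6 \right)}}{x{\left(-5,6 \right)}} - \frac{65}{-75}\right) 131 = 99 + \left(\frac{\sqrt{3 - 6}}{\sqrt{\left(-5\right)^{2} + 6^{2}}} - \frac{65}{-75}\right) 131 = 99 + \left(\frac{\sqrt{-3}}{\sqrt{25 + 36}} - - \frac{13}{15}\right) 131 = 99 + \left(\frac{i \sqrt{3}}{\sqrt{61}} + \frac{13}{15}\right) 131 = 99 + \left(i \sqrt{3} \frac{\sqrt{61}}{61} + \frac{13}{15}\right) 131 = 99 + \left(\frac{i \sqrt{183}}{61} + \frac{13}{15}\right) 131 = 99 + \left(\frac{13}{15} + \frac{i \sqrt{183}}{61}\right) 131 = 99 + \left(\frac{1703}{15} + \frac{131 i \sqrt{183}}{61}\right) = \frac{3188}{15} + \frac{131 i \sqrt{183}}{61}$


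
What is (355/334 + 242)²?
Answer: 6590679489/111556 ≈ 59080.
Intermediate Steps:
(355/334 + 242)² = (81183/334)² = 6590679489/111556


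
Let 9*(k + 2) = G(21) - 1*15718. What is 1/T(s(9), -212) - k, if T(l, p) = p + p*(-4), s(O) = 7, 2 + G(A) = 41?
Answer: 3327767/1908 ≈ 1744.1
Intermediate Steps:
G(A) = 39 (G(A) = -2 + 41 = 39)
T(l, p) = -3*p (T(l, p) = p - 4*p = -3*p)
k = -15697/9 (k = -2 + (39 - 1*15718)/9 = -2 + (39 - 15718)/9 = -2 + (⅑)*(-15679) = -2 - 15679/9 = -15697/9 ≈ -1744.1)
1/T(s(9), -212) - k = 1/(-3*(-212)) - 1*(-15697/9) = 1/636 + 15697/9 = 3327767/1908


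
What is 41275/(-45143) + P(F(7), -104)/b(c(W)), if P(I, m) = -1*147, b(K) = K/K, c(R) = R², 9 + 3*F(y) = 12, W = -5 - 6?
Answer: -6677296/45143 ≈ -147.91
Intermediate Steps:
W = -11
F(y) = 1 (F(y) = -3 + (⅓)*12 = -3 + 4 = 1)
b(K) = 1
P(I, m) = -147
41275/(-45143) + P(F(7), -104)/b(c(W)) = 41275/(-45143) - 147/1 = 41275*(-1/45143) - 147*1 = -41275/45143 - 147 = -6677296/45143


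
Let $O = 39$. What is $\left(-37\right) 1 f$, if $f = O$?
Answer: $-1443$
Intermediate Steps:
$f = 39$
$\left(-37\right) 1 f = \left(-37\right) 1 \cdot 39 = \left(-37\right) 39 = -1443$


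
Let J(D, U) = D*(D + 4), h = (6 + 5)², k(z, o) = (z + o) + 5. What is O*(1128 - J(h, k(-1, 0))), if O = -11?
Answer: 153967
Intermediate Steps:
k(z, o) = 5 + o + z (k(z, o) = (o + z) + 5 = 5 + o + z)
h = 121 (h = 11² = 121)
J(D, U) = D*(4 + D)
O*(1128 - J(h, k(-1, 0))) = -11*(1128 - 121*(4 + 121)) = -11*(1128 - 121*125) = -11*(1128 - 1*15125) = -11*(1128 - 15125) = -11*(-13997) = 153967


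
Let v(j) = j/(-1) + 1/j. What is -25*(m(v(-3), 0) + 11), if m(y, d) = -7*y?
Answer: 575/3 ≈ 191.67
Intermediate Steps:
v(j) = 1/j - j (v(j) = j*(-1) + 1/j = -j + 1/j = 1/j - j)
-25*(m(v(-3), 0) + 11) = -25*(-7*(1/(-3) - 1*(-3)) + 11) = -25*(-7*(-⅓ + 3) + 11) = -25*(-7*8/3 + 11) = -25*(-56/3 + 11) = -25*(-23/3) = 575/3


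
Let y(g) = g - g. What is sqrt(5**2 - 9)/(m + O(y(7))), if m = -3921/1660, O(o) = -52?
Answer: -6640/90241 ≈ -0.073581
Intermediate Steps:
y(g) = 0
m = -3921/1660 (m = -3921*1/1660 = -3921/1660 ≈ -2.3620)
sqrt(5**2 - 9)/(m + O(y(7))) = sqrt(5**2 - 9)/(-3921/1660 - 52) = sqrt(25 - 9)/(-90241/1660) = sqrt(16)*(-1660/90241) = 4*(-1660/90241) = -6640/90241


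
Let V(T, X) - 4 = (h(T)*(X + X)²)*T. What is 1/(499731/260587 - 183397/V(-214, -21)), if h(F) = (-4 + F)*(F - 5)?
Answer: 4696406804314436/9006406775500507 ≈ 0.52145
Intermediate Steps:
h(F) = (-5 + F)*(-4 + F) (h(F) = (-4 + F)*(-5 + F) = (-5 + F)*(-4 + F))
V(T, X) = 4 + 4*T*X²*(20 + T² - 9*T) (V(T, X) = 4 + ((20 + T² - 9*T)*(X + X)²)*T = 4 + ((20 + T² - 9*T)*(2*X)²)*T = 4 + ((20 + T² - 9*T)*(4*X²))*T = 4 + (4*X²*(20 + T² - 9*T))*T = 4 + 4*T*X²*(20 + T² - 9*T))
1/(499731/260587 - 183397/V(-214, -21)) = 1/(499731/260587 - 183397/(4 + 4*(-214)*(-21)²*(20 + (-214)² - 9*(-214)))) = 1/(499731*(1/260587) - 183397/(4 + 4*(-214)*441*(20 + 45796 + 1926))) = 1/(499731/260587 - 183397/(4 + 4*(-214)*441*47742)) = 1/(499731/260587 - 183397/(4 - 18022414032)) = 1/(499731/260587 - 183397/(-18022414028)) = 1/(499731/260587 - 183397*(-1/18022414028)) = 1/(499731/260587 + 183397/18022414028) = 1/(9006406775500507/4696406804314436) = 4696406804314436/9006406775500507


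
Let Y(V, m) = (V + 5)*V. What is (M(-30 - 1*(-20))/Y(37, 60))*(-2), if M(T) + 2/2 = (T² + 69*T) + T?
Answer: 601/777 ≈ 0.77349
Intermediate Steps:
Y(V, m) = V*(5 + V) (Y(V, m) = (5 + V)*V = V*(5 + V))
M(T) = -1 + T² + 70*T (M(T) = -1 + ((T² + 69*T) + T) = -1 + (T² + 70*T) = -1 + T² + 70*T)
(M(-30 - 1*(-20))/Y(37, 60))*(-2) = ((-1 + (-30 - 1*(-20))² + 70*(-30 - 1*(-20)))/((37*(5 + 37))))*(-2) = ((-1 + (-30 + 20)² + 70*(-30 + 20))/((37*42)))*(-2) = ((-1 + (-10)² + 70*(-10))/1554)*(-2) = ((-1 + 100 - 700)*(1/1554))*(-2) = -601*1/1554*(-2) = -601/1554*(-2) = 601/777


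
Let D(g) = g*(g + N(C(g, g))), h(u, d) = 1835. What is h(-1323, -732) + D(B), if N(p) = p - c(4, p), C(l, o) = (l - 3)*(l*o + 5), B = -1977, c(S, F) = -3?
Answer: 15299803906073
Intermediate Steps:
C(l, o) = (-3 + l)*(5 + l*o)
N(p) = 3 + p (N(p) = p - 1*(-3) = p + 3 = 3 + p)
D(g) = g*(-12 + g³ - 3*g² + 6*g) (D(g) = g*(g + (3 + (-15 + 5*g + g*g² - 3*g*g))) = g*(g + (3 + (-15 + 5*g + g³ - 3*g²))) = g*(g + (3 + (-15 + g³ - 3*g² + 5*g))) = g*(g + (-12 + g³ - 3*g² + 5*g)) = g*(-12 + g³ - 3*g² + 6*g))
h(-1323, -732) + D(B) = 1835 - 1977*(-12 + (-1977)³ - 3*(-1977)² + 6*(-1977)) = 1835 - 1977*(-12 - 7727161833 - 3*3908529 - 11862) = 1835 - 1977*(-12 - 7727161833 - 11725587 - 11862) = 1835 - 1977*(-7738899294) = 1835 + 15299803904238 = 15299803906073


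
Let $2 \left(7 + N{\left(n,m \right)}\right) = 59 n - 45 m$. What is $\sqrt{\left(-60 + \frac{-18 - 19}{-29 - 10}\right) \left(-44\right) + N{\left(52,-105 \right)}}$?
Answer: $\frac{\sqrt{39471510}}{78} \approx 80.547$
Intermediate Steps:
$N{\left(n,m \right)} = -7 - \frac{45 m}{2} + \frac{59 n}{2}$ ($N{\left(n,m \right)} = -7 + \frac{59 n - 45 m}{2} = -7 + \frac{- 45 m + 59 n}{2} = -7 - \left(- \frac{59 n}{2} + \frac{45 m}{2}\right) = -7 - \frac{45 m}{2} + \frac{59 n}{2}$)
$\sqrt{\left(-60 + \frac{-18 - 19}{-29 - 10}\right) \left(-44\right) + N{\left(52,-105 \right)}} = \sqrt{\left(-60 + \frac{-18 - 19}{-29 - 10}\right) \left(-44\right) - - \frac{7779}{2}} = \sqrt{\left(-60 - \frac{37}{-39}\right) \left(-44\right) + \left(-7 + \frac{4725}{2} + 1534\right)} = \sqrt{\left(-60 - - \frac{37}{39}\right) \left(-44\right) + \frac{7779}{2}} = \sqrt{\left(-60 + \frac{37}{39}\right) \left(-44\right) + \frac{7779}{2}} = \sqrt{\left(- \frac{2303}{39}\right) \left(-44\right) + \frac{7779}{2}} = \sqrt{\frac{101332}{39} + \frac{7779}{2}} = \sqrt{\frac{506045}{78}} = \frac{\sqrt{39471510}}{78}$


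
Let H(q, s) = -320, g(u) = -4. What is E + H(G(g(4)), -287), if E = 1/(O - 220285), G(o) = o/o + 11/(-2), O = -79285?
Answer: -95862401/299570 ≈ -320.00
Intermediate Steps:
G(o) = -9/2 (G(o) = 1 + 11*(-½) = 1 - 11/2 = -9/2)
E = -1/299570 (E = 1/(-79285 - 220285) = 1/(-299570) = -1/299570 ≈ -3.3381e-6)
E + H(G(g(4)), -287) = -1/299570 - 320 = -95862401/299570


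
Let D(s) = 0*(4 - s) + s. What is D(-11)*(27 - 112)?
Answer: 935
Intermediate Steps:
D(s) = s (D(s) = 0 + s = s)
D(-11)*(27 - 112) = -11*(27 - 112) = -11*(-85) = 935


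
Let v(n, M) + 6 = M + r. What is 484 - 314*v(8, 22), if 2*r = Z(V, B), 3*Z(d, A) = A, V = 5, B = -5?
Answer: -12835/3 ≈ -4278.3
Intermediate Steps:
Z(d, A) = A/3
r = -⅚ (r = ((⅓)*(-5))/2 = (½)*(-5/3) = -⅚ ≈ -0.83333)
v(n, M) = -41/6 + M (v(n, M) = -6 + (M - ⅚) = -6 + (-⅚ + M) = -41/6 + M)
484 - 314*v(8, 22) = 484 - 314*(-41/6 + 22) = 484 - 314*91/6 = 484 - 14287/3 = -12835/3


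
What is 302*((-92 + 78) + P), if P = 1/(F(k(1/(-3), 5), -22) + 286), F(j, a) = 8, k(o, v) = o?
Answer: -621365/147 ≈ -4227.0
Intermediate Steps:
P = 1/294 (P = 1/(8 + 286) = 1/294 ≈ 0.0034014)
302*((-92 + 78) + P) = 302*((-92 + 78) + 1/294) = 302*(-14 + 1/294) = 302*(-4115/294) = -621365/147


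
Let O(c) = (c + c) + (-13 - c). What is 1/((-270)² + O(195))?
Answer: 1/73082 ≈ 1.3683e-5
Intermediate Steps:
O(c) = -13 + c (O(c) = 2*c + (-13 - c) = -13 + c)
1/((-270)² + O(195)) = 1/((-270)² + (-13 + 195)) = 1/(72900 + 182) = 1/73082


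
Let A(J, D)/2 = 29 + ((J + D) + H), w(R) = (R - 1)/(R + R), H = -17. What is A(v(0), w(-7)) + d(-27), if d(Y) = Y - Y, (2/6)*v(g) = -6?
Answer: -76/7 ≈ -10.857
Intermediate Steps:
v(g) = -18 (v(g) = 3*(-6) = -18)
w(R) = (-1 + R)/(2*R) (w(R) = (-1 + R)/((2*R)) = (-1 + R)*(1/(2*R)) = (-1 + R)/(2*R))
A(J, D) = 24 + 2*D + 2*J (A(J, D) = 2*(29 + ((J + D) - 17)) = 2*(29 + ((D + J) - 17)) = 2*(29 + (-17 + D + J)) = 2*(12 + D + J) = 24 + 2*D + 2*J)
d(Y) = 0
A(v(0), w(-7)) + d(-27) = (24 + 2*((½)*(-1 - 7)/(-7)) + 2*(-18)) + 0 = (24 + 2*((½)*(-⅐)*(-8)) - 36) + 0 = (24 + 2*(4/7) - 36) + 0 = (24 + 8/7 - 36) + 0 = -76/7 + 0 = -76/7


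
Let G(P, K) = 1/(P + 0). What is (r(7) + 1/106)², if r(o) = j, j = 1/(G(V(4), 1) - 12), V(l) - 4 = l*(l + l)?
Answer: 11458225/2087210596 ≈ 0.0054897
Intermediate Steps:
V(l) = 4 + 2*l² (V(l) = 4 + l*(l + l) = 4 + l*(2*l) = 4 + 2*l²)
G(P, K) = 1/P
j = -36/431 (j = 1/(1/(4 + 2*4²) - 12) = 1/(1/(4 + 2*16) - 12) = 1/(1/(4 + 32) - 12) = 1/(1/36 - 12) = 1/(-431/36) = -36/431 ≈ -0.083527)
r(o) = -36/431
(r(7) + 1/106)² = (-36/431 + 1/106)² = (-3385/45686)² = 11458225/2087210596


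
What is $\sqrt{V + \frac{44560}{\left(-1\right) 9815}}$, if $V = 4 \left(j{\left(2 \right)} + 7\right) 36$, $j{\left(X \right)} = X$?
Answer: $\frac{4 \sqrt{311029498}}{1963} \approx 35.937$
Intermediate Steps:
$V = 1296$ ($V = 4 \left(2 + 7\right) 36 = 4 \cdot 9 \cdot 36 = 36 \cdot 36 = 1296$)
$\sqrt{V + \frac{44560}{\left(-1\right) 9815}} = \sqrt{1296 + \frac{44560}{\left(-1\right) 9815}} = \sqrt{1296 + \frac{44560}{-9815}} = \sqrt{1296 + 44560 \left(- \frac{1}{9815}\right)} = \sqrt{1296 - \frac{8912}{1963}} = \sqrt{\frac{2535136}{1963}} = \frac{4 \sqrt{311029498}}{1963}$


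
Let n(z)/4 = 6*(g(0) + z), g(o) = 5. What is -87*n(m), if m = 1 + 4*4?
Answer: -45936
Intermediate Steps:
m = 17 (m = 1 + 16 = 17)
n(z) = 120 + 24*z (n(z) = 4*(6*(5 + z)) = 4*(30 + 6*z) = 120 + 24*z)
-87*n(m) = -87*(120 + 24*17) = -87*(120 + 408) = -87*528 = -45936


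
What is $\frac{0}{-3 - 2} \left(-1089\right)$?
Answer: $0$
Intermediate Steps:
$\frac{0}{-3 - 2} \left(-1089\right) = \frac{0}{-5} \left(-1089\right) = 0 \left(- \frac{1}{5}\right) \left(-1089\right) = 0 \left(-1089\right) = 0$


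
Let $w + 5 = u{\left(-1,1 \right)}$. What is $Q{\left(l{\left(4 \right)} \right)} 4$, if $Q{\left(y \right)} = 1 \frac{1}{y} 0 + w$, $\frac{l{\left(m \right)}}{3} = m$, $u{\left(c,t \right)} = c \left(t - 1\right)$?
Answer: $-20$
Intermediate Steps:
$u{\left(c,t \right)} = c \left(-1 + t\right)$
$w = -5$ ($w = -5 - \left(-1 + 1\right) = -5 - 0 = -5 + 0 = -5$)
$l{\left(m \right)} = 3 m$
$Q{\left(y \right)} = -5$ ($Q{\left(y \right)} = 1 \frac{1}{y} 0 - 5 = \frac{1}{y} 0 - 5 = 0 - 5 = -5$)
$Q{\left(l{\left(4 \right)} \right)} 4 = \left(-5\right) 4 = -20$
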